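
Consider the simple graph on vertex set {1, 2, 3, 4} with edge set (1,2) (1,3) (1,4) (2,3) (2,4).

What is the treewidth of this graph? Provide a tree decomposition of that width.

The largest bag has 3 vertices, giving width 2; this decomposition certifies tw(G) ≤ 2. On the other hand G contains the 3-clique {1, 2, 3}. A clique must lie in a single bag of any decomposition, so no decomposition can have width below 2. Hence tw(G) = 2 exactly.

Treewidth 2.
Bags: B1 = {1, 2, 4}  B2 = {1, 2, 3}
Tree: B1–B2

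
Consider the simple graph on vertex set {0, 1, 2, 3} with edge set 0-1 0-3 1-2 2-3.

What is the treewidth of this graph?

A width-2 tree decomposition is:
Bags: B1 = {0, 2, 3}  B2 = {0, 1, 2}
Tree: B1–B2
Every bag has size at most 3, so the width is 3 − 1 = 2 and tw(G) ≤ 2. For the lower bound, G contains the cycle 0–3–2–1–0, so G is not a forest; only forests have treewidth ≤ 1, hence tw(G) ≥ 2. Therefore the treewidth is 2.

2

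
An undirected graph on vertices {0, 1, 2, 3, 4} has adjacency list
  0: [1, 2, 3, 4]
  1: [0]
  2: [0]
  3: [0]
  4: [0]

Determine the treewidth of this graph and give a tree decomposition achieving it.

Treewidth 1.
Bags: B1 = {0, 1}  B2 = {0, 4}  B3 = {0, 3}  B4 = {0, 2}
Tree: B1–B2, B1–B3, B3–B4

The largest bag has 2 vertices, giving width 1; this decomposition certifies tw(G) ≤ 1. G has an edge, so its treewidth is at least 1. Hence tw(G) = 1 exactly.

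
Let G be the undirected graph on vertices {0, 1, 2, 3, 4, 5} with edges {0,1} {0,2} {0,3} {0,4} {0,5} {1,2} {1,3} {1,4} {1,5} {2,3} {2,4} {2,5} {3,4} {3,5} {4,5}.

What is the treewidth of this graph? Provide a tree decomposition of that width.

Treewidth 5.
Bags: B1 = {0, 1, 2, 3, 4, 5}
Tree: (single bag)

A single bag containing all 6 vertices is trivially a valid decomposition of width 5. Conversely, {0, 1, 2, 3, 4, 5} is a clique of size 6, and the vertices of any clique must share a bag in every tree decomposition; so some bag has ≥ 6 vertices and tw(G) ≥ 5. Therefore the treewidth is 5.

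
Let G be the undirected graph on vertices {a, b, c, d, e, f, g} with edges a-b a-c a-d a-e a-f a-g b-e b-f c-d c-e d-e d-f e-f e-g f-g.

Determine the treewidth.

3

A width-3 tree decomposition is:
Bags: B1 = {a, d, e, f}  B2 = {a, c, d, e}  B3 = {a, e, f, g}  B4 = {a, b, e, f}
Tree: B1–B2, B1–B3, B1–B4
Each bag holds 4 vertices, so the decomposition has width 3, which upper-bounds the treewidth. On the other hand G contains the 4-clique {a, c, d, e}. A clique must lie in a single bag of any decomposition, so no decomposition can have width below 3. Hence tw(G) = 3 exactly.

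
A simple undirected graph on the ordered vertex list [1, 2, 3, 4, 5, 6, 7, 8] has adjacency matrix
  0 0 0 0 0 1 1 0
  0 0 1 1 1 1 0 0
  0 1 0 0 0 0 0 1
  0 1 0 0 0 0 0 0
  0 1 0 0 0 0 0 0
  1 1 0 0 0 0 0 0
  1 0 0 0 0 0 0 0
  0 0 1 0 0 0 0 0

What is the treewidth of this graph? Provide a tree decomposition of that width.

Each bag holds 2 vertices, so the decomposition has width 1, which upper-bounds the treewidth. G has an edge, so its treewidth is at least 1. Therefore the treewidth is 1.

Treewidth 1.
Bags: B1 = {2, 6}  B2 = {2, 3}  B3 = {2, 5}  B4 = {3, 8}  B5 = {1, 6}  B6 = {2, 4}  B7 = {1, 7}
Tree: B1–B2, B2–B3, B2–B4, B1–B5, B1–B6, B5–B7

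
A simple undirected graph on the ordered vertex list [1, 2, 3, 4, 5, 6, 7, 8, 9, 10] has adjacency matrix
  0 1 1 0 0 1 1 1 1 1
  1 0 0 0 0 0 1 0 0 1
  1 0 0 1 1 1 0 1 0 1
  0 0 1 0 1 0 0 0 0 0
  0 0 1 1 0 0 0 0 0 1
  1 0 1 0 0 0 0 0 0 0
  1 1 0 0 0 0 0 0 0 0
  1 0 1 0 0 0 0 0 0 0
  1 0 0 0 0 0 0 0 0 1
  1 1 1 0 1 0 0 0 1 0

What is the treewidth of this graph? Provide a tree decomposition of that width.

Treewidth 2.
One optimal decomposition is:
Bags: B1 = {1, 3, 10}  B2 = {3, 5, 10}  B3 = {1, 2, 10}  B4 = {3, 4, 5}  B5 = {1, 9, 10}  B6 = {1, 2, 7}  B7 = {1, 3, 6}  B8 = {1, 3, 8}
Tree: B1–B2, B1–B3, B2–B4, B1–B5, B3–B6, B1–B7, B1–B8

The largest bag has 3 vertices, giving width 2; this decomposition certifies tw(G) ≤ 2. On the other hand G contains the 3-clique {1, 9, 10}. A clique must lie in a single bag of any decomposition, so no decomposition can have width below 2. Combining the bounds, tw(G) = 2.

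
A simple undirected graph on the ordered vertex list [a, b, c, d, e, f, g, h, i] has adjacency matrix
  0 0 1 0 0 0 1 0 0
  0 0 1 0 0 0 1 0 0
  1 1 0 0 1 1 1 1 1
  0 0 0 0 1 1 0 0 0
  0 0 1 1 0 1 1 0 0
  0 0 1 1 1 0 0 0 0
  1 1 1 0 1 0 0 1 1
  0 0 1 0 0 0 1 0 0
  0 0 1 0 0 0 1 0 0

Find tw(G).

A width-2 tree decomposition is:
Bags: B1 = {b, c, g}  B2 = {a, c, g}  B3 = {c, g, h}  B4 = {c, e, g}  B5 = {c, g, i}  B6 = {c, e, f}  B7 = {d, e, f}
Tree: B1–B2, B1–B3, B1–B4, B3–B5, B4–B6, B6–B7
Each bag holds 3 vertices, so the decomposition has width 2, which upper-bounds the treewidth. On the other hand G contains the 3-clique {d, e, f}. A clique must lie in a single bag of any decomposition, so no decomposition can have width below 2. The upper and lower bounds meet at 2, so that is the treewidth.

2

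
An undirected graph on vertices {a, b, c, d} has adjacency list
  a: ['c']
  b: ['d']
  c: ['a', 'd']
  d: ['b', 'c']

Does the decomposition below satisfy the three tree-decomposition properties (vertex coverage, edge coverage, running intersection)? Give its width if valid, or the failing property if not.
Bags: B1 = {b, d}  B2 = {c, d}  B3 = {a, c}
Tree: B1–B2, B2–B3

Checking the three conditions: (i) the bags cover all of {a, b, c, d}; (ii) for each edge, some bag contains both endpoints; (iii) the bags containing any fixed vertex form a subtree. All hold, so the decomposition is valid with width 2 − 1 = 1.

Yes; width 1.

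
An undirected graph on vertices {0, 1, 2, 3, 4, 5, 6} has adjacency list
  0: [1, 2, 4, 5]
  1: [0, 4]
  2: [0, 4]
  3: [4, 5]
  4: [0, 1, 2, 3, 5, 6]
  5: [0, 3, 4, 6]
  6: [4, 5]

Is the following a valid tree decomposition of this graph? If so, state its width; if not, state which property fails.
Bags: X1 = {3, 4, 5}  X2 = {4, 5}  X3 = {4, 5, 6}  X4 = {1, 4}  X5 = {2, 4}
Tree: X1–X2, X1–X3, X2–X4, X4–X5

A tree decomposition must satisfy three properties: every vertex lies in some bag; for every edge, both endpoints lie together in some bag; and for every vertex, the bags containing it form a connected subtree. Here vertex 0 appears in no bag, so the decomposition is invalid.

No — vertex 0 appears in no bag.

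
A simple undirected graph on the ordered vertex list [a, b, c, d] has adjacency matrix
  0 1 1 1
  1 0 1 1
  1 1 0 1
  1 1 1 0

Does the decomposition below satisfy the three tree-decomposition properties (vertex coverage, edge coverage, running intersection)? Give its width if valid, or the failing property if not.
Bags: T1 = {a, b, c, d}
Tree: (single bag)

Yes; width 3.

Checking the three conditions: (i) the bags cover all of {a, b, c, d}; (ii) for each edge, some bag contains both endpoints; (iii) the bags containing any fixed vertex form a subtree. All hold, so the decomposition is valid with width 4 − 1 = 3.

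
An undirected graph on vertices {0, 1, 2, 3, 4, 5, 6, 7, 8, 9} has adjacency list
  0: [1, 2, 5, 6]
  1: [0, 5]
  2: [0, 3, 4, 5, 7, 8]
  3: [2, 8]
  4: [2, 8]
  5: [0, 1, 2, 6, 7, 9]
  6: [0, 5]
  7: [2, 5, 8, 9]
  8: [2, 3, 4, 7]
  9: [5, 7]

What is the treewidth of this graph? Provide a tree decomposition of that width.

The largest bag has 3 vertices, giving width 2; this decomposition certifies tw(G) ≤ 2. Conversely, {0, 1, 5} is a clique of size 3, and the vertices of any clique must share a bag in every tree decomposition; so some bag has ≥ 3 vertices and tw(G) ≥ 2. Hence tw(G) = 2 exactly.

Treewidth 2.
Bags: B1 = {2, 5, 7}  B2 = {0, 2, 5}  B3 = {0, 5, 6}  B4 = {0, 1, 5}  B5 = {2, 7, 8}  B6 = {2, 3, 8}  B7 = {2, 4, 8}  B8 = {5, 7, 9}
Tree: B1–B2, B2–B3, B3–B4, B1–B5, B5–B6, B5–B7, B1–B8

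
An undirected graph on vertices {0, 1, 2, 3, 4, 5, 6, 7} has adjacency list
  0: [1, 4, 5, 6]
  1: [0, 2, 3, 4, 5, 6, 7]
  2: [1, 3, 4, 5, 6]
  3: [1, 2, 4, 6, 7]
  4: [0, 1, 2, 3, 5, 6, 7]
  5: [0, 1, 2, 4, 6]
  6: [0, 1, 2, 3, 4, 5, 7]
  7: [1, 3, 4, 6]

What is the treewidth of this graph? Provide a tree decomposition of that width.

Each bag holds 5 vertices, so the decomposition has width 4, which upper-bounds the treewidth. On the other hand G contains the 5-clique {0, 1, 4, 5, 6}. A clique must lie in a single bag of any decomposition, so no decomposition can have width below 4. Combining the bounds, tw(G) = 4.

Treewidth 4.
One such decomposition:
Bags: B1 = {1, 3, 4, 6, 7}  B2 = {1, 2, 3, 4, 6}  B3 = {1, 2, 4, 5, 6}  B4 = {0, 1, 4, 5, 6}
Tree: B1–B2, B2–B3, B3–B4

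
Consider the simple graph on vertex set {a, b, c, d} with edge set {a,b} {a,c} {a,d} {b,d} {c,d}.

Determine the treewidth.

2

A width-2 tree decomposition is:
Bags: B1 = {a, b, d}  B2 = {a, c, d}
Tree: B1–B2
The largest bag has 3 vertices, giving width 2; this decomposition certifies tw(G) ≤ 2. On the other hand G contains the 3-clique {a, c, d}. A clique must lie in a single bag of any decomposition, so no decomposition can have width below 2. The upper and lower bounds meet at 2, so that is the treewidth.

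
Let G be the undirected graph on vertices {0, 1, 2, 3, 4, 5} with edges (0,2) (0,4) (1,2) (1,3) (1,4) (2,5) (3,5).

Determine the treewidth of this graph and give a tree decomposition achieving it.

Every bag has size at most 3, so the width is 3 − 1 = 2 and tw(G) ≤ 2. Since 5–3–1–2–5 is a cycle in G, G is not acyclic. Forests are exactly the graphs of treewidth ≤ 1, so tw(G) ≥ 2. Hence tw(G) = 2 exactly.

Treewidth 2.
One such decomposition:
Bags: B1 = {2, 3, 5}  B2 = {1, 2, 3}  B3 = {0, 1, 2}  B4 = {0, 1, 4}
Tree: B1–B2, B2–B3, B3–B4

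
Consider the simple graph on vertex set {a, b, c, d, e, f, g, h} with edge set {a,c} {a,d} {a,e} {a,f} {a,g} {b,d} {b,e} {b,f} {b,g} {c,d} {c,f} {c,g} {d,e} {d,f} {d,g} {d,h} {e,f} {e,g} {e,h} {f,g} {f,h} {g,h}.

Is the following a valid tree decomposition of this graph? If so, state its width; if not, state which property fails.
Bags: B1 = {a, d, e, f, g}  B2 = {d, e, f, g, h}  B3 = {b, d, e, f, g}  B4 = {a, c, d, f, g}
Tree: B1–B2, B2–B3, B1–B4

Yes; width 4.

Checking the three conditions: (i) the bags cover all of {a, b, c, d, e, f, g, h}; (ii) for each edge, some bag contains both endpoints; (iii) the bags containing any fixed vertex form a subtree. All hold, so the decomposition is valid with width 5 − 1 = 4.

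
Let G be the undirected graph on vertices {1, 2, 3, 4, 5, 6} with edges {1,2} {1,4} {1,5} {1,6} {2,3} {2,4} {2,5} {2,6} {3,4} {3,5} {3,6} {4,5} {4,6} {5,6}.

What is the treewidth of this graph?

4

A width-4 tree decomposition is:
Bags: B1 = {1, 2, 4, 5, 6}  B2 = {2, 3, 4, 5, 6}
Tree: B1–B2
Every bag has size at most 5, so the width is 5 − 1 = 4 and tw(G) ≤ 4. Conversely, {1, 2, 4, 5, 6} is a clique of size 5, and the vertices of any clique must share a bag in every tree decomposition; so some bag has ≥ 5 vertices and tw(G) ≥ 4. Therefore the treewidth is 4.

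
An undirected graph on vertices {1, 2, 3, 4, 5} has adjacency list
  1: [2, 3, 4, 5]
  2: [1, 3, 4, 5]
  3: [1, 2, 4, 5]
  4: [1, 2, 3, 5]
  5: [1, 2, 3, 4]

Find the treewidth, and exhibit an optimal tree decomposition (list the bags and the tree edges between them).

Treewidth 4.
One such decomposition:
Bags: B1 = {1, 2, 3, 4, 5}
Tree: (single bag)

With just one bag of size 5, the width is 5 − 1 = 4, so tw(G) ≤ 4. For the lower bound, the 5 vertices {1, 2, 3, 4, 5} are pairwise adjacent, and any tree decomposition puts a clique entirely inside one bag — forcing width ≥ 4. Hence tw(G) = 4 exactly.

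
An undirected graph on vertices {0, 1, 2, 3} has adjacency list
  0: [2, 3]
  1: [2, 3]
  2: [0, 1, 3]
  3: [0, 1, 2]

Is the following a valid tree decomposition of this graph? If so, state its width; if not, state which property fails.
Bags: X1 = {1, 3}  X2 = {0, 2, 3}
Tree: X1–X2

No — edge (2,1) lies in no bag.

A tree decomposition must satisfy three properties: every vertex lies in some bag; for every edge, both endpoints lie together in some bag; and for every vertex, the bags containing it form a connected subtree. Here edge (2,1) lies in no bag, so the decomposition is invalid.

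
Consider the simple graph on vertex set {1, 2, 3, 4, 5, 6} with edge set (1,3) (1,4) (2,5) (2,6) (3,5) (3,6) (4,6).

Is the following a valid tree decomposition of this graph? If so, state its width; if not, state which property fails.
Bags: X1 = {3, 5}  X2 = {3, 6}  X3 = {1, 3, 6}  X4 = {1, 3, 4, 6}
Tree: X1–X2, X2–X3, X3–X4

A tree decomposition must satisfy three properties: every vertex lies in some bag; for every edge, both endpoints lie together in some bag; and for every vertex, the bags containing it form a connected subtree. Here vertex 2 appears in no bag, so the decomposition is invalid.

No — vertex 2 appears in no bag.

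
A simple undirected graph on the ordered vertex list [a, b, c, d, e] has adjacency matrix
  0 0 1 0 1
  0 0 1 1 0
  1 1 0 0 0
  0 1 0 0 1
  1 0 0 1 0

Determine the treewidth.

2

A width-2 tree decomposition is:
Bags: B1 = {b, c, d}  B2 = {a, c, d}  B3 = {a, d, e}
Tree: B1–B2, B2–B3
Every bag has size at most 3, so the width is 3 − 1 = 2 and tw(G) ≤ 2. For the lower bound, G contains the cycle d–b–c–a–e–d, so G is not a forest; only forests have treewidth ≤ 1, hence tw(G) ≥ 2. The upper and lower bounds meet at 2, so that is the treewidth.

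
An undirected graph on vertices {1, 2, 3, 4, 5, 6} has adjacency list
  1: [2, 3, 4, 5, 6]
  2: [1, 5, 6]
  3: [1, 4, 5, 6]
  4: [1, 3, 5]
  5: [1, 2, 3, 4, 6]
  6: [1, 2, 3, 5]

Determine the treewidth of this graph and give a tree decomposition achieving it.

Treewidth 3.
One optimal decomposition is:
Bags: B1 = {1, 3, 5, 6}  B2 = {1, 2, 5, 6}  B3 = {1, 3, 4, 5}
Tree: B1–B2, B1–B3

Each bag holds 4 vertices, so the decomposition has width 3, which upper-bounds the treewidth. Conversely, {1, 2, 5, 6} is a clique of size 4, and the vertices of any clique must share a bag in every tree decomposition; so some bag has ≥ 4 vertices and tw(G) ≥ 3. Therefore the treewidth is 3.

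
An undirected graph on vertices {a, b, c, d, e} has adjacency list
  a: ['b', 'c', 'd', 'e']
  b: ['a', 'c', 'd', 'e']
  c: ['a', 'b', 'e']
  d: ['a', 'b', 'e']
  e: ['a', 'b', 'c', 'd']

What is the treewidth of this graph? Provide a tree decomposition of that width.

Treewidth 3.
Bags: B1 = {a, b, c, e}  B2 = {a, b, d, e}
Tree: B1–B2

Every bag has size at most 4, so the width is 4 − 1 = 3 and tw(G) ≤ 3. Conversely, {a, b, d, e} is a clique of size 4, and the vertices of any clique must share a bag in every tree decomposition; so some bag has ≥ 4 vertices and tw(G) ≥ 3. Therefore the treewidth is 3.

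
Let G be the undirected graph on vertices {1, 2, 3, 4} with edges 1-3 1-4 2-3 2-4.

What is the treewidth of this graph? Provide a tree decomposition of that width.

Treewidth 2.
One such decomposition:
Bags: B1 = {1, 3, 4}  B2 = {2, 3, 4}
Tree: B1–B2

The largest bag has 3 vertices, giving width 2; this decomposition certifies tw(G) ≤ 2. For the lower bound, G contains the cycle 3–1–4–2–3, so G is not a forest; only forests have treewidth ≤ 1, hence tw(G) ≥ 2. The upper and lower bounds meet at 2, so that is the treewidth.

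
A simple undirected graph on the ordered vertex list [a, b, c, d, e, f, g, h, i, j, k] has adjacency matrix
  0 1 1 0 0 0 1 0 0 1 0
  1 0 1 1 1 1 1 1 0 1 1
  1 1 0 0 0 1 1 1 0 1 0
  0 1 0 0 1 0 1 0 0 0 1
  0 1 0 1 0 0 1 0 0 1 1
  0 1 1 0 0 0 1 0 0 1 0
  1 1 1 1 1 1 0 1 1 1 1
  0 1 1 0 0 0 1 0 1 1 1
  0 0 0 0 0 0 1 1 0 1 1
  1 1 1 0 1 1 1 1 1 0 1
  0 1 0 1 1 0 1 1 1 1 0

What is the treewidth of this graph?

A width-4 tree decomposition is:
Bags: B1 = {g, h, i, j, k}  B2 = {b, g, h, j, k}  B3 = {b, c, g, h, j}  B4 = {b, e, g, j, k}  B5 = {b, d, e, g, k}  B6 = {b, c, f, g, j}  B7 = {a, b, c, g, j}
Tree: B1–B2, B2–B3, B2–B4, B4–B5, B3–B6, B3–B7
Every bag has size at most 5, so the width is 5 − 1 = 4 and tw(G) ≤ 4. For the lower bound, the 5 vertices {b, d, e, g, k} are pairwise adjacent, and any tree decomposition puts a clique entirely inside one bag — forcing width ≥ 4. Therefore the treewidth is 4.

4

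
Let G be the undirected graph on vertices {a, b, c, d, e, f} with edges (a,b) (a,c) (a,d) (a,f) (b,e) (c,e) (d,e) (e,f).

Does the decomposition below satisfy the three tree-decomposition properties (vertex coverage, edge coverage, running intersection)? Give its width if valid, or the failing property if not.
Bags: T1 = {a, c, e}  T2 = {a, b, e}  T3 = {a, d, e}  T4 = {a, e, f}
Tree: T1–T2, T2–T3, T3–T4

Vertex coverage: the bags together contain {a, b, c, d, e, f}, the full vertex set. Edge coverage: each edge of G has both endpoints in at least one bag. Running intersection: for every vertex, the bags containing it form a connected subtree. All three properties hold, so this is a valid tree decomposition of width max|bag| − 1 = 2, and hence tw(G) ≤ 2.

Yes; width 2.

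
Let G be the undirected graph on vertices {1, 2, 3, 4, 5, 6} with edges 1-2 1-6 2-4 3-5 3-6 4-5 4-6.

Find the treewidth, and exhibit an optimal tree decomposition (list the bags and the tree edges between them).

Treewidth 2.
One such decomposition:
Bags: B1 = {1, 2, 6}  B2 = {2, 4, 6}  B3 = {3, 4, 6}  B4 = {3, 4, 5}
Tree: B1–B2, B2–B3, B3–B4

Each bag holds 3 vertices, so the decomposition has width 2, which upper-bounds the treewidth. The edges 1–2–4–6–1 form a cycle, so G is not a tree and its treewidth is at least 2. The upper and lower bounds meet at 2, so that is the treewidth.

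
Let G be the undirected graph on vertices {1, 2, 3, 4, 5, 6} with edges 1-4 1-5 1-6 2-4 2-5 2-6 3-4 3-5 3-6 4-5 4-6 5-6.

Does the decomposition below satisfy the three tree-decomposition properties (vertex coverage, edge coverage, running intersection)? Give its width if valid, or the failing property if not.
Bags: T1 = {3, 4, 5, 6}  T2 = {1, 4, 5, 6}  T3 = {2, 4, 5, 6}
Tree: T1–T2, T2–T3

Yes; width 3.

Checking the three conditions: (i) the bags cover all of {1, 2, 3, 4, 5, 6}; (ii) for each edge, some bag contains both endpoints; (iii) the bags containing any fixed vertex form a subtree. All hold, so the decomposition is valid with width 4 − 1 = 3.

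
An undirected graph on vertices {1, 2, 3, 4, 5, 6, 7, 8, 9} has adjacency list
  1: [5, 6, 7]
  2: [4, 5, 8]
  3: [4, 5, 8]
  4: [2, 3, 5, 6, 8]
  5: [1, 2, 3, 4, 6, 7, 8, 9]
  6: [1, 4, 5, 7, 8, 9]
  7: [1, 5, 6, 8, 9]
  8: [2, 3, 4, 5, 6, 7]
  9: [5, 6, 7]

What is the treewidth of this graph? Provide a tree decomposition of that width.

Treewidth 3.
Bags: B1 = {5, 6, 7, 8}  B2 = {4, 5, 6, 8}  B3 = {1, 5, 6, 7}  B4 = {3, 4, 5, 8}  B5 = {2, 4, 5, 8}  B6 = {5, 6, 7, 9}
Tree: B1–B2, B1–B3, B2–B4, B2–B5, B3–B6

Each bag holds 4 vertices, so the decomposition has width 3, which upper-bounds the treewidth. On the other hand G contains the 4-clique {2, 4, 5, 8}. A clique must lie in a single bag of any decomposition, so no decomposition can have width below 3. Hence tw(G) = 3 exactly.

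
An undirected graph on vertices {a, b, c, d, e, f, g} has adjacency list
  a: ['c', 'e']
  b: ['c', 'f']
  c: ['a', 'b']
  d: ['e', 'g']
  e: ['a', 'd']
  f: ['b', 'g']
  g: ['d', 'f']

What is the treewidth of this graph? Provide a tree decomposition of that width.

Treewidth 2.
Bags: B1 = {b, c, f}  B2 = {c, f, g}  B3 = {c, d, g}  B4 = {c, d, e}  B5 = {a, c, e}
Tree: B1–B2, B2–B3, B3–B4, B4–B5

Each bag holds 3 vertices, so the decomposition has width 2, which upper-bounds the treewidth. Since c–b–f–g–d–e–a–c is a cycle in G, G is not acyclic. Forests are exactly the graphs of treewidth ≤ 1, so tw(G) ≥ 2. Combining the bounds, tw(G) = 2.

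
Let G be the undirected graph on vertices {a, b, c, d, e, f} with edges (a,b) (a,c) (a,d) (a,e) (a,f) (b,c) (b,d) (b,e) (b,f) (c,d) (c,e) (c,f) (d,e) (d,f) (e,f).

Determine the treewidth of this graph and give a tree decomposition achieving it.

A single bag containing all 6 vertices is trivially a valid decomposition of width 5. On the other hand G contains the 6-clique {a, b, c, d, e, f}. A clique must lie in a single bag of any decomposition, so no decomposition can have width below 5. The upper and lower bounds meet at 5, so that is the treewidth.

Treewidth 5.
One such decomposition:
Bags: B1 = {a, b, c, d, e, f}
Tree: (single bag)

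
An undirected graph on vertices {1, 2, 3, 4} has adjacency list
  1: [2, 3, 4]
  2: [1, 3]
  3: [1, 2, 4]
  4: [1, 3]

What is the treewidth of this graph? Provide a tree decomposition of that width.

Treewidth 2.
One optimal decomposition is:
Bags: B1 = {1, 3, 4}  B2 = {1, 2, 3}
Tree: B1–B2

The largest bag has 3 vertices, giving width 2; this decomposition certifies tw(G) ≤ 2. Conversely, {1, 2, 3} is a clique of size 3, and the vertices of any clique must share a bag in every tree decomposition; so some bag has ≥ 3 vertices and tw(G) ≥ 2. The upper and lower bounds meet at 2, so that is the treewidth.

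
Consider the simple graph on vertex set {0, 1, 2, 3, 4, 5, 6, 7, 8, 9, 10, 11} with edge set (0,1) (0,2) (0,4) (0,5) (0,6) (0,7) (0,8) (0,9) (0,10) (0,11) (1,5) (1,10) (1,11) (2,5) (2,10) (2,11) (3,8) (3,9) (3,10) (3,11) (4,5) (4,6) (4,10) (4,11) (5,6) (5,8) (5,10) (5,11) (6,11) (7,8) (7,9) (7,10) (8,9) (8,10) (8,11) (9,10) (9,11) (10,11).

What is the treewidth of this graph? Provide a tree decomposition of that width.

Treewidth 4.
One such decomposition:
Bags: B1 = {0, 5, 8, 10, 11}  B2 = {0, 4, 5, 10, 11}  B3 = {0, 8, 9, 10, 11}  B4 = {0, 2, 5, 10, 11}  B5 = {3, 8, 9, 10, 11}  B6 = {0, 1, 5, 10, 11}  B7 = {0, 7, 8, 9, 10}  B8 = {0, 4, 5, 6, 11}
Tree: B1–B2, B1–B3, B2–B4, B3–B5, B2–B6, B3–B7, B2–B8

Every bag has size at most 5, so the width is 5 − 1 = 4 and tw(G) ≤ 4. Conversely, {0, 8, 9, 10, 11} is a clique of size 5, and the vertices of any clique must share a bag in every tree decomposition; so some bag has ≥ 5 vertices and tw(G) ≥ 4. The upper and lower bounds meet at 4, so that is the treewidth.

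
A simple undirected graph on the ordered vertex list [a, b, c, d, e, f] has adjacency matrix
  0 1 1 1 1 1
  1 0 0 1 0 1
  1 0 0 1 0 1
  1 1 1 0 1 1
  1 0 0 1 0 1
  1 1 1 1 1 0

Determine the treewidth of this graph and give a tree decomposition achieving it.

Each bag holds 4 vertices, so the decomposition has width 3, which upper-bounds the treewidth. On the other hand G contains the 4-clique {a, d, e, f}. A clique must lie in a single bag of any decomposition, so no decomposition can have width below 3. Combining the bounds, tw(G) = 3.

Treewidth 3.
One optimal decomposition is:
Bags: B1 = {a, c, d, f}  B2 = {a, d, e, f}  B3 = {a, b, d, f}
Tree: B1–B2, B2–B3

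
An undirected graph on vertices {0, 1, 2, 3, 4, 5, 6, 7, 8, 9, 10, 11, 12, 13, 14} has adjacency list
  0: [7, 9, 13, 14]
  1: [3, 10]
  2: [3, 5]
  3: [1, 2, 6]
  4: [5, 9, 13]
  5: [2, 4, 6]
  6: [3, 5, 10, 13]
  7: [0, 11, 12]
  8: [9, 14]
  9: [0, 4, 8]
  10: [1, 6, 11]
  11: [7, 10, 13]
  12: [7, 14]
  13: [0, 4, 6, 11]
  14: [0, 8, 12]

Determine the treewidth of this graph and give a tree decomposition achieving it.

Treewidth 3.
One such decomposition:
Bags: B1 = {1, 2, 3, 10}  B2 = {2, 3, 6, 10}  B3 = {2, 5, 6, 10}  B4 = {5, 6, 10, 11}  B5 = {5, 6, 11, 13}  B6 = {4, 5, 11, 13}  B7 = {4, 7, 11, 13}  B8 = {0, 4, 7, 13}  B9 = {0, 4, 7, 9}  B10 = {0, 7, 9, 12}  B11 = {0, 9, 12, 14}  B12 = {8, 9, 12, 14}
Tree: B1–B2, B2–B3, B3–B4, B4–B5, B5–B6, B6–B7, B7–B8, B8–B9, B9–B10, B10–B11, B11–B12

The largest bag has 4 vertices, giving width 3; this decomposition certifies tw(G) ≤ 3. For the lower bound: the 4 vertex sets {1,2,3}, {10}, {6}, {4,5,11,13} are disjoint, each induces a connected subgraph, and every pair is joined by at least one edge of G. Contracting each set to a single vertex therefore yields K_{4} as a minor, and since treewidth is minor-monotone, tw(G) ≥ tw(K_{4}) = 3. Combining the bounds, tw(G) = 3.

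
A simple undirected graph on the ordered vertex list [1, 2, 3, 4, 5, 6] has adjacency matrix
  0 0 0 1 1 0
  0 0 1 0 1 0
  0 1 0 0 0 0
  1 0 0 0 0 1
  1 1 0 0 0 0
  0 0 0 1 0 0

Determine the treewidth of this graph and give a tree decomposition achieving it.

Treewidth 1.
One optimal decomposition is:
Bags: B1 = {4, 6}  B2 = {1, 4}  B3 = {1, 5}  B4 = {2, 5}  B5 = {2, 3}
Tree: B1–B2, B2–B3, B3–B4, B4–B5

Each bag holds 2 vertices, so the decomposition has width 1, which upper-bounds the treewidth. Any graph with an edge has treewidth ≥ 1, and G has the edge 6–4. The upper and lower bounds meet at 1, so that is the treewidth.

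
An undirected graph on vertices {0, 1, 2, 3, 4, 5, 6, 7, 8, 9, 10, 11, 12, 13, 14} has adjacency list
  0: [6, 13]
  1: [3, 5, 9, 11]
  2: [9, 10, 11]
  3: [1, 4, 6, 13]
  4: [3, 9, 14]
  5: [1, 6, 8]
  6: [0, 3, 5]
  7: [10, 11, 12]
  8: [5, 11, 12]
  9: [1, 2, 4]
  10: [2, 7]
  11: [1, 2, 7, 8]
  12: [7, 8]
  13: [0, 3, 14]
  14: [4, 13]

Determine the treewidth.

A width-3 tree decomposition is:
Bags: B1 = {0, 6, 13, 14}  B2 = {3, 6, 13, 14}  B3 = {3, 4, 6, 14}  B4 = {3, 4, 5, 6}  B5 = {1, 3, 4, 5}  B6 = {1, 4, 5, 9}  B7 = {1, 5, 8, 9}  B8 = {1, 8, 9, 11}  B9 = {2, 8, 9, 11}  B10 = {2, 8, 11, 12}  B11 = {2, 7, 11, 12}  B12 = {2, 7, 10, 12}
Tree: B1–B2, B2–B3, B3–B4, B4–B5, B5–B6, B6–B7, B7–B8, B8–B9, B9–B10, B10–B11, B11–B12
Every bag has size at most 4, so the width is 4 − 1 = 3 and tw(G) ≤ 3. For the lower bound: the 4 vertex sets {0,13,14}, {6}, {3}, {1,4,5,9} are disjoint, each induces a connected subgraph, and every pair is joined by at least one edge of G. Contracting each set to a single vertex therefore yields K_{4} as a minor, and since treewidth is minor-monotone, tw(G) ≥ tw(K_{4}) = 3. Hence tw(G) = 3 exactly.

3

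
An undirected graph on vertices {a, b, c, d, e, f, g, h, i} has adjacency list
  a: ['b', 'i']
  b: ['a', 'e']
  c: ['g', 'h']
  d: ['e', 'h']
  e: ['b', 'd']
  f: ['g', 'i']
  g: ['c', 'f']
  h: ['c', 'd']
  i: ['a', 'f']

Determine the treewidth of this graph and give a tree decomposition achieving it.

Every bag has size at most 3, so the width is 3 − 1 = 2 and tw(G) ≤ 2. For the lower bound, G contains the cycle h–d–e–b–a–i–f–g–c–h, so G is not a forest; only forests have treewidth ≤ 1, hence tw(G) ≥ 2. The upper and lower bounds meet at 2, so that is the treewidth.

Treewidth 2.
One optimal decomposition is:
Bags: B1 = {d, e, h}  B2 = {b, e, h}  B3 = {a, b, h}  B4 = {a, h, i}  B5 = {f, h, i}  B6 = {f, g, h}  B7 = {c, g, h}
Tree: B1–B2, B2–B3, B3–B4, B4–B5, B5–B6, B6–B7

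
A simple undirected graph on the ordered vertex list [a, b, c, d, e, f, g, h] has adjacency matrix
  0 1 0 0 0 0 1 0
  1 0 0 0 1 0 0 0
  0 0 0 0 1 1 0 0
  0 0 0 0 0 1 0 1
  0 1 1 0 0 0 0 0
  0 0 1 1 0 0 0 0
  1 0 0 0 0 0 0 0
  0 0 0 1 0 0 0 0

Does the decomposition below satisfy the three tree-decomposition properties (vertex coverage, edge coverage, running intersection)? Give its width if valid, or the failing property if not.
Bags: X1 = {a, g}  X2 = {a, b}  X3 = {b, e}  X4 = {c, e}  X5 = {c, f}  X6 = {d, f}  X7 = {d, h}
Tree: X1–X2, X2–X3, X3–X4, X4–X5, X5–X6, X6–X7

Yes; width 1.

Vertex coverage: the bags together contain {a, b, c, d, e, f, g, h}, the full vertex set. Edge coverage: each edge of G has both endpoints in at least one bag. Running intersection: for every vertex, the bags containing it form a connected subtree. All three properties hold, so this is a valid tree decomposition of width max|bag| − 1 = 1, and hence tw(G) ≤ 1.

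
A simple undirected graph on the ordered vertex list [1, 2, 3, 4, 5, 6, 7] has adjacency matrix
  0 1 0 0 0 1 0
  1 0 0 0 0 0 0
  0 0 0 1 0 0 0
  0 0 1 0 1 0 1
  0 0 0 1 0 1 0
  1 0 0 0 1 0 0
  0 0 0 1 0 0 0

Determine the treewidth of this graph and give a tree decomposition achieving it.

Every bag has size at most 2, so the width is 2 − 1 = 1 and tw(G) ≤ 1. Any graph with an edge has treewidth ≥ 1, and G has the edge 4–5. Combining the bounds, tw(G) = 1.

Treewidth 1.
One such decomposition:
Bags: B1 = {4, 5}  B2 = {5, 6}  B3 = {3, 4}  B4 = {1, 6}  B5 = {1, 2}  B6 = {4, 7}
Tree: B1–B2, B1–B3, B2–B4, B4–B5, B3–B6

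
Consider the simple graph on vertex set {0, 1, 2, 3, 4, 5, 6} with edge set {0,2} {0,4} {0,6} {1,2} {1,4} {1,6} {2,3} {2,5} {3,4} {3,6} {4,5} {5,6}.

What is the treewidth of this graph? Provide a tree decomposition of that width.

Every bag has size at most 4, so the width is 4 − 1 = 3 and tw(G) ≤ 3. For the lower bound: the 4 vertex sets {1,2}, {5,6}, {4}, {0} are disjoint, each induces a connected subgraph, and every pair is joined by at least one edge of G. Contracting each set to a single vertex therefore yields K_{4} as a minor, and since treewidth is minor-monotone, tw(G) ≥ tw(K_{4}) = 3. Combining the bounds, tw(G) = 3.

Treewidth 3.
Bags: B1 = {1, 2, 4, 6}  B2 = {2, 4, 5, 6}  B3 = {0, 2, 4, 6}  B4 = {2, 3, 4, 6}
Tree: B1–B2, B2–B3, B3–B4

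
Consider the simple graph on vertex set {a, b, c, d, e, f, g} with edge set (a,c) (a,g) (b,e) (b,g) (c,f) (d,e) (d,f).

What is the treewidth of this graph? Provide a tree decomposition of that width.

The largest bag has 3 vertices, giving width 2; this decomposition certifies tw(G) ≤ 2. For the lower bound, G contains the cycle e–d–f–c–a–g–b–e, so G is not a forest; only forests have treewidth ≤ 1, hence tw(G) ≥ 2. The upper and lower bounds meet at 2, so that is the treewidth.

Treewidth 2.
One such decomposition:
Bags: B1 = {d, e, f}  B2 = {c, e, f}  B3 = {a, c, e}  B4 = {a, e, g}  B5 = {b, e, g}
Tree: B1–B2, B2–B3, B3–B4, B4–B5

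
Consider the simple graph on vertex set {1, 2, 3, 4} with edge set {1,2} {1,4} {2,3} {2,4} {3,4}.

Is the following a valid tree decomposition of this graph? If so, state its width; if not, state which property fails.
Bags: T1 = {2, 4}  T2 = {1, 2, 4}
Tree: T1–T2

No — vertex 3 appears in no bag.

A tree decomposition must satisfy three properties: every vertex lies in some bag; for every edge, both endpoints lie together in some bag; and for every vertex, the bags containing it form a connected subtree. Here vertex 3 appears in no bag, so the decomposition is invalid.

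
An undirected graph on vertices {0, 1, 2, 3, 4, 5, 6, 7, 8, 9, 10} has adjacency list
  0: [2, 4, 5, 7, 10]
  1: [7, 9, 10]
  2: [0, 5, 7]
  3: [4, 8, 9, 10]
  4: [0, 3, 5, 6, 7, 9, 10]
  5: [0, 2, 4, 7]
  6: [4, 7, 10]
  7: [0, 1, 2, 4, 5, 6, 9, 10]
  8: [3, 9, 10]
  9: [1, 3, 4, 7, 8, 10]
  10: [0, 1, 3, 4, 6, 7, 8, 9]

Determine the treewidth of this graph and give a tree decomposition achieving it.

Each bag holds 4 vertices, so the decomposition has width 3, which upper-bounds the treewidth. For the lower bound, the 4 vertices {3, 8, 9, 10} are pairwise adjacent, and any tree decomposition puts a clique entirely inside one bag — forcing width ≥ 3. Combining the bounds, tw(G) = 3.

Treewidth 3.
One optimal decomposition is:
Bags: B1 = {4, 7, 9, 10}  B2 = {4, 6, 7, 10}  B3 = {3, 4, 9, 10}  B4 = {0, 4, 7, 10}  B5 = {1, 7, 9, 10}  B6 = {0, 4, 5, 7}  B7 = {3, 8, 9, 10}  B8 = {0, 2, 5, 7}
Tree: B1–B2, B1–B3, B1–B4, B1–B5, B4–B6, B3–B7, B6–B8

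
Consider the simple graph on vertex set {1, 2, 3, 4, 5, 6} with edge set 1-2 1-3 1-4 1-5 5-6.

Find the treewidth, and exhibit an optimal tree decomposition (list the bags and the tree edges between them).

The largest bag has 2 vertices, giving width 1; this decomposition certifies tw(G) ≤ 1. Any graph with an edge has treewidth ≥ 1, and G has the edge 5–1. Therefore the treewidth is 1.

Treewidth 1.
One optimal decomposition is:
Bags: B1 = {1, 5}  B2 = {1, 4}  B3 = {1, 3}  B4 = {5, 6}  B5 = {1, 2}
Tree: B1–B2, B1–B3, B1–B4, B3–B5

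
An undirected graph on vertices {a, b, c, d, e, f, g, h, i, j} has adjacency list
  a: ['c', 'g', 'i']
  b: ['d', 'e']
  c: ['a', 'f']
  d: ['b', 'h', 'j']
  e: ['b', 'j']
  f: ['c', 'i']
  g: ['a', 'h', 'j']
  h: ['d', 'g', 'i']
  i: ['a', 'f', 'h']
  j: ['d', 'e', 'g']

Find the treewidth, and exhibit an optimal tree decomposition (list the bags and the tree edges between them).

The largest bag has 3 vertices, giving width 2; this decomposition certifies tw(G) ≤ 2. For the lower bound, G contains the cycle f–c–a–i–f, so G is not a forest; only forests have treewidth ≤ 1, hence tw(G) ≥ 2. Combining the bounds, tw(G) = 2.

Treewidth 2.
One optimal decomposition is:
Bags: B1 = {c, f, i}  B2 = {a, c, i}  B3 = {a, h, i}  B4 = {a, g, h}  B5 = {d, g, h}  B6 = {d, g, j}  B7 = {b, d, j}  B8 = {b, e, j}
Tree: B1–B2, B2–B3, B3–B4, B4–B5, B5–B6, B6–B7, B7–B8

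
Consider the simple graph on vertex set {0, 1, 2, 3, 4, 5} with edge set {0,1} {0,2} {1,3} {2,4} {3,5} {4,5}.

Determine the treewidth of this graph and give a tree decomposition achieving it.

Every bag has size at most 3, so the width is 3 − 1 = 2 and tw(G) ≤ 2. For the lower bound, G contains the cycle 1–0–2–4–5–3–1, so G is not a forest; only forests have treewidth ≤ 1, hence tw(G) ≥ 2. The upper and lower bounds meet at 2, so that is the treewidth.

Treewidth 2.
Bags: B1 = {0, 1, 2}  B2 = {1, 2, 4}  B3 = {1, 4, 5}  B4 = {1, 3, 5}
Tree: B1–B2, B2–B3, B3–B4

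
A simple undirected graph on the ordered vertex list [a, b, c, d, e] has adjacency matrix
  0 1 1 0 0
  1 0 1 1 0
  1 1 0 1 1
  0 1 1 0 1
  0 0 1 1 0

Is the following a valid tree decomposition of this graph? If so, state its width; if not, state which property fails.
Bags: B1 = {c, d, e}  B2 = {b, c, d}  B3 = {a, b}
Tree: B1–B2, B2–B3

A tree decomposition must satisfy three properties: every vertex lies in some bag; for every edge, both endpoints lie together in some bag; and for every vertex, the bags containing it form a connected subtree. Here edge (c,a) lies in no bag, so the decomposition is invalid.

No — edge (c,a) lies in no bag.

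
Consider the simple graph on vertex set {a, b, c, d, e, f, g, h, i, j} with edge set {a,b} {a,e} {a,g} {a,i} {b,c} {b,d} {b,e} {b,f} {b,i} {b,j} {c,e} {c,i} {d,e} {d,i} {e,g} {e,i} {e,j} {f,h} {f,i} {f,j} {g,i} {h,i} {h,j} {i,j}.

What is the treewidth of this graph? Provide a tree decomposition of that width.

Treewidth 3.
Bags: B1 = {b, d, e, i}  B2 = {a, b, e, i}  B3 = {b, e, i, j}  B4 = {b, f, i, j}  B5 = {a, e, g, i}  B6 = {f, h, i, j}  B7 = {b, c, e, i}
Tree: B1–B2, B2–B3, B3–B4, B2–B5, B4–B6, B1–B7

Each bag holds 4 vertices, so the decomposition has width 3, which upper-bounds the treewidth. Conversely, {a, e, g, i} is a clique of size 4, and the vertices of any clique must share a bag in every tree decomposition; so some bag has ≥ 4 vertices and tw(G) ≥ 3. Hence tw(G) = 3 exactly.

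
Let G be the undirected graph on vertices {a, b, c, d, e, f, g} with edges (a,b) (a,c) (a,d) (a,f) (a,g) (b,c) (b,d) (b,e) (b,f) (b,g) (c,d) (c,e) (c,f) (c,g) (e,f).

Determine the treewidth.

A width-3 tree decomposition is:
Bags: B1 = {a, b, c, f}  B2 = {a, b, c, d}  B3 = {b, c, e, f}  B4 = {a, b, c, g}
Tree: B1–B2, B1–B3, B2–B4
Each bag holds 4 vertices, so the decomposition has width 3, which upper-bounds the treewidth. On the other hand G contains the 4-clique {b, c, e, f}. A clique must lie in a single bag of any decomposition, so no decomposition can have width below 3. Combining the bounds, tw(G) = 3.

3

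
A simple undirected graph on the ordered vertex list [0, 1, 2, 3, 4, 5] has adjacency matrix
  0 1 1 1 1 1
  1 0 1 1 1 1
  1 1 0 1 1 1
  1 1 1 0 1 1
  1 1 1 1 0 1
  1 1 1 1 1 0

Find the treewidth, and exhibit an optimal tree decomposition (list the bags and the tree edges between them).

A single bag containing all 6 vertices is trivially a valid decomposition of width 5. On the other hand G contains the 6-clique {0, 1, 2, 3, 4, 5}. A clique must lie in a single bag of any decomposition, so no decomposition can have width below 5. The upper and lower bounds meet at 5, so that is the treewidth.

Treewidth 5.
Bags: B1 = {0, 1, 2, 3, 4, 5}
Tree: (single bag)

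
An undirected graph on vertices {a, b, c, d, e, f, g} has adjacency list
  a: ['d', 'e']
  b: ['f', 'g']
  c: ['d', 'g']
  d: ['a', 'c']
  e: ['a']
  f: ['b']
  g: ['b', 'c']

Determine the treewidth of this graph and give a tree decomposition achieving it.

Treewidth 1.
Bags: B1 = {a, e}  B2 = {a, d}  B3 = {c, d}  B4 = {c, g}  B5 = {b, g}  B6 = {b, f}
Tree: B1–B2, B2–B3, B3–B4, B4–B5, B5–B6

The largest bag has 2 vertices, giving width 1; this decomposition certifies tw(G) ≤ 1. Any graph with an edge has treewidth ≥ 1, and G has the edge e–a. Therefore the treewidth is 1.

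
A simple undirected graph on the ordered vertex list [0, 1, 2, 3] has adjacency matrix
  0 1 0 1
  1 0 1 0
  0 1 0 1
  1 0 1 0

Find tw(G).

2

A width-2 tree decomposition is:
Bags: B1 = {1, 2, 3}  B2 = {0, 1, 3}
Tree: B1–B2
Each bag holds 3 vertices, so the decomposition has width 2, which upper-bounds the treewidth. For the lower bound, G contains the cycle 3–2–1–0–3, so G is not a forest; only forests have treewidth ≤ 1, hence tw(G) ≥ 2. Hence tw(G) = 2 exactly.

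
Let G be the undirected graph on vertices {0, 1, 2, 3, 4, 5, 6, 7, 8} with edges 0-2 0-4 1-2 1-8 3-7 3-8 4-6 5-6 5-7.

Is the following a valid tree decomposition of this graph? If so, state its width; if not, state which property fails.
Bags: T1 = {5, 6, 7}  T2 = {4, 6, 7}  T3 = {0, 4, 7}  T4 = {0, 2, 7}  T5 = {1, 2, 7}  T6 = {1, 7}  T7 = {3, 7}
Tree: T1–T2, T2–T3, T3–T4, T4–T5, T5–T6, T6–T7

A tree decomposition must satisfy three properties: every vertex lies in some bag; for every edge, both endpoints lie together in some bag; and for every vertex, the bags containing it form a connected subtree. Here vertex 8 appears in no bag, so the decomposition is invalid.

No — vertex 8 appears in no bag.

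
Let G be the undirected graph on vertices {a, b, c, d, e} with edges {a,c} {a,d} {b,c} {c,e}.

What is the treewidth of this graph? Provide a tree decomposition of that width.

Each bag holds 2 vertices, so the decomposition has width 1, which upper-bounds the treewidth. Any graph with an edge has treewidth ≥ 1, and G has the edge b–c. Combining the bounds, tw(G) = 1.

Treewidth 1.
One optimal decomposition is:
Bags: B1 = {b, c}  B2 = {a, c}  B3 = {c, e}  B4 = {a, d}
Tree: B1–B2, B2–B3, B2–B4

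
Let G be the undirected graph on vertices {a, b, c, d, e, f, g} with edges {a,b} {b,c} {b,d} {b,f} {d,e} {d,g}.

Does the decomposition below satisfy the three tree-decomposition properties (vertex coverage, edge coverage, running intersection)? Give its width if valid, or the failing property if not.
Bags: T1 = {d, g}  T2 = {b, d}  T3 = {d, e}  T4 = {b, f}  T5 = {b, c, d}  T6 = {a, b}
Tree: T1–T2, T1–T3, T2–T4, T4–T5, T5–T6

A tree decomposition must satisfy three properties: every vertex lies in some bag; for every edge, both endpoints lie together in some bag; and for every vertex, the bags containing it form a connected subtree. Here bags containing vertex d are not connected in the tree, so the decomposition is invalid.

No — bags containing vertex d are not connected in the tree.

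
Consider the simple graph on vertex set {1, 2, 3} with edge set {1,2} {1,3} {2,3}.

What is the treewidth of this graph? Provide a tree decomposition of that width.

A single bag containing all 3 vertices is trivially a valid decomposition of width 2. On the other hand G contains the 3-clique {1, 2, 3}. A clique must lie in a single bag of any decomposition, so no decomposition can have width below 2. Combining the bounds, tw(G) = 2.

Treewidth 2.
One optimal decomposition is:
Bags: B1 = {1, 2, 3}
Tree: (single bag)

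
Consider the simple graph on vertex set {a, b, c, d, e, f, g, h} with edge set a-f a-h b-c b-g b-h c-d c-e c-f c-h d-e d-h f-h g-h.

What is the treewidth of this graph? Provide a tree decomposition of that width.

Treewidth 2.
One such decomposition:
Bags: B1 = {c, f, h}  B2 = {c, d, h}  B3 = {a, f, h}  B4 = {b, c, h}  B5 = {c, d, e}  B6 = {b, g, h}
Tree: B1–B2, B1–B3, B1–B4, B2–B5, B4–B6

Every bag has size at most 3, so the width is 3 − 1 = 2 and tw(G) ≤ 2. On the other hand G contains the 3-clique {c, d, e}. A clique must lie in a single bag of any decomposition, so no decomposition can have width below 2. Combining the bounds, tw(G) = 2.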